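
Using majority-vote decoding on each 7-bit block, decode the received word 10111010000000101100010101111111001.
Split into 7-bit blocks and majority-vote each:
  block 1 = 1011101: 5 ones, 2 zeros → 1
  block 2 = 0000000: 0 ones, 7 zeros → 0
  block 3 = 1011000: 3 ones, 4 zeros → 0
  block 4 = 1010111: 5 ones, 2 zeros → 1
  block 5 = 1111001: 5 ones, 2 zeros → 1
Decoded = 10011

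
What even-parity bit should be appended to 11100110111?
Sum of data bits: 1+1+1+0+0+1+1+0+1+1+1 = 8.
8 mod 2 = 0, so parity bit = 0.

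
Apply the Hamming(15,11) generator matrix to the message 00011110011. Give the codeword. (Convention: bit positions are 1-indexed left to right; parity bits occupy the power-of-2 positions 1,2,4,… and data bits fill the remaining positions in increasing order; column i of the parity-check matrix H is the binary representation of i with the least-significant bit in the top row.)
Codeword c = d · G (mod 2), d = 00011110011:
  c[0] = d·G[:,0] = (00011110011)·(11011010101) mod 2 = 0+0+0+1+1+0+1+0+0+0+1 mod 2 = 0
  c[1] = d·G[:,1] = (00011110011)·(10110110011) mod 2 = 0+0+0+1+0+1+1+0+0+1+1 mod 2 = 1
  c[2] = d·G[:,2] = (00011110011)·(10000000000) mod 2 = 0+0+0+0+0+0+0+0+0+0+0 mod 2 = 0
  c[3] = d·G[:,3] = (00011110011)·(01110001111) mod 2 = 0+0+0+1+0+0+0+0+0+1+1 mod 2 = 1
  c[4] = d·G[:,4] = (00011110011)·(01000000000) mod 2 = 0+0+0+0+0+0+0+0+0+0+0 mod 2 = 0
  c[5] = d·G[:,5] = (00011110011)·(00100000000) mod 2 = 0+0+0+0+0+0+0+0+0+0+0 mod 2 = 0
  c[6] = d·G[:,6] = (00011110011)·(00010000000) mod 2 = 0+0+0+1+0+0+0+0+0+0+0 mod 2 = 1
  c[7] = d·G[:,7] = (00011110011)·(00001111111) mod 2 = 0+0+0+0+1+1+1+0+0+1+1 mod 2 = 1
  c[8] = d·G[:,8] = (00011110011)·(00001000000) mod 2 = 0+0+0+0+1+0+0+0+0+0+0 mod 2 = 1
  c[9] = d·G[:,9] = (00011110011)·(00000100000) mod 2 = 0+0+0+0+0+1+0+0+0+0+0 mod 2 = 1
  c[10] = d·G[:,10] = (00011110011)·(00000010000) mod 2 = 0+0+0+0+0+0+1+0+0+0+0 mod 2 = 1
  c[11] = d·G[:,11] = (00011110011)·(00000001000) mod 2 = 0+0+0+0+0+0+0+0+0+0+0 mod 2 = 0
  c[12] = d·G[:,12] = (00011110011)·(00000000100) mod 2 = 0+0+0+0+0+0+0+0+0+0+0 mod 2 = 0
  c[13] = d·G[:,13] = (00011110011)·(00000000010) mod 2 = 0+0+0+0+0+0+0+0+0+1+0 mod 2 = 1
  c[14] = d·G[:,14] = (00011110011)·(00000000001) mod 2 = 0+0+0+0+0+0+0+0+0+0+1 mod 2 = 1
Codeword = 010100111110011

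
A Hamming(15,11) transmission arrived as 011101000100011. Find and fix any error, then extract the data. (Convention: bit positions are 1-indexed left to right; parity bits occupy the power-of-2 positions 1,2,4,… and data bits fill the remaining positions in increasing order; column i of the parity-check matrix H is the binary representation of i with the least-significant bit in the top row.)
Syndrome s = H · r^T (mod 2), r = 011101000100011:
  s[0] = (101010101010101)·(011101000100011) mod 2 = 0+0+1+0+0+0+0+0+0+0+0+0+0+0+1 mod 2 = 0
  s[1] = (011001100110011)·(011101000100011) mod 2 = 0+1+1+0+0+1+0+0+0+1+0+0+0+1+1 mod 2 = 0
  s[2] = (000111100001111)·(011101000100011) mod 2 = 0+0+0+1+0+1+0+0+0+0+0+0+0+1+1 mod 2 = 0
  s[3] = (000000011111111)·(011101000100011) mod 2 = 0+0+0+0+0+0+0+0+0+1+0+0+0+1+1 mod 2 = 1
Syndrome = 0001
Column 8 of H equals this syndrome → error at bit 8 (1-indexed).
Flip bit 8: 011101000100011 → 011101010100011
Extract data bits at positions {3,5,6,7,9,10,11,12,13,14,15}: 10100100011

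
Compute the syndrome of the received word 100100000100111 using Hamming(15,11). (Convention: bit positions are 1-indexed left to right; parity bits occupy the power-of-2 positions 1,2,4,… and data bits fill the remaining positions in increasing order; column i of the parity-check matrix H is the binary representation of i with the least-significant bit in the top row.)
Syndrome s = H · r^T (mod 2), r = 100100000100111:
  s[0] = (101010101010101)·(100100000100111) mod 2 = 1+0+0+0+0+0+0+0+0+0+0+0+1+0+1 mod 2 = 1
  s[1] = (011001100110011)·(100100000100111) mod 2 = 0+0+0+0+0+0+0+0+0+1+0+0+0+1+1 mod 2 = 1
  s[2] = (000111100001111)·(100100000100111) mod 2 = 0+0+0+1+0+0+0+0+0+0+0+0+1+1+1 mod 2 = 0
  s[3] = (000000011111111)·(100100000100111) mod 2 = 0+0+0+0+0+0+0+0+0+1+0+0+1+1+1 mod 2 = 0
Syndrome = 1100
Non-zero syndrome: error at position 3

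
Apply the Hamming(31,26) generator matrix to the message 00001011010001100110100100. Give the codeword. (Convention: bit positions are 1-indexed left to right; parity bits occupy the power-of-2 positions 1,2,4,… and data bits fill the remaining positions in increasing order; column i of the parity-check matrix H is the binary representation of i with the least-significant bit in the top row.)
Codeword c = d · G (mod 2), d = 00001011010001100110100100:
  c[0] = d·G[:,0] = (00001011010001100110100100)·(11011010101101010101010101) mod 2 = 0+0+0+0+1+0+1+0+0+0+0+0+0+1+0+0+0+1+0+0+0+0+0+1+0+0 mod 2 = 1
  c[1] = d·G[:,1] = (00001011010001100110100100)·(10110110011011001100110011) mod 2 = 0+0+0+0+0+0+1+0+0+1+0+0+0+1+0+0+0+1+0+0+1+0+0+0+0+0 mod 2 = 1
  c[2] = d·G[:,2] = (00001011010001100110100100)·(10000000000000000000000000) mod 2 = 0+0+0+0+0+0+0+0+0+0+0+0+0+0+0+0+0+0+0+0+0+0+0+0+0+0 mod 2 = 0
  c[3] = d·G[:,3] = (00001011010001100110100100)·(01110001111000111100001111) mod 2 = 0+0+0+0+0+0+0+1+0+1+0+0+0+0+1+0+0+1+0+0+0+0+0+1+0+0 mod 2 = 1
  c[4] = d·G[:,4] = (00001011010001100110100100)·(01000000000000000000000000) mod 2 = 0+0+0+0+0+0+0+0+0+0+0+0+0+0+0+0+0+0+0+0+0+0+0+0+0+0 mod 2 = 0
  c[5] = d·G[:,5] = (00001011010001100110100100)·(00100000000000000000000000) mod 2 = 0+0+0+0+0+0+0+0+0+0+0+0+0+0+0+0+0+0+0+0+0+0+0+0+0+0 mod 2 = 0
  c[6] = d·G[:,6] = (00001011010001100110100100)·(00010000000000000000000000) mod 2 = 0+0+0+0+0+0+0+0+0+0+0+0+0+0+0+0+0+0+0+0+0+0+0+0+0+0 mod 2 = 0
  c[7] = d·G[:,7] = (00001011010001100110100100)·(00001111111000000011111111) mod 2 = 0+0+0+0+1+0+1+1+0+1+0+0+0+0+0+0+0+0+1+0+1+0+0+1+0+0 mod 2 = 1
  c[8] = d·G[:,8] = (00001011010001100110100100)·(00001000000000000000000000) mod 2 = 0+0+0+0+1+0+0+0+0+0+0+0+0+0+0+0+0+0+0+0+0+0+0+0+0+0 mod 2 = 1
  c[9] = d·G[:,9] = (00001011010001100110100100)·(00000100000000000000000000) mod 2 = 0+0+0+0+0+0+0+0+0+0+0+0+0+0+0+0+0+0+0+0+0+0+0+0+0+0 mod 2 = 0
  c[10] = d·G[:,10] = (00001011010001100110100100)·(00000010000000000000000000) mod 2 = 0+0+0+0+0+0+1+0+0+0+0+0+0+0+0+0+0+0+0+0+0+0+0+0+0+0 mod 2 = 1
  c[11] = d·G[:,11] = (00001011010001100110100100)·(00000001000000000000000000) mod 2 = 0+0+0+0+0+0+0+1+0+0+0+0+0+0+0+0+0+0+0+0+0+0+0+0+0+0 mod 2 = 1
  c[12] = d·G[:,12] = (00001011010001100110100100)·(00000000100000000000000000) mod 2 = 0+0+0+0+0+0+0+0+0+0+0+0+0+0+0+0+0+0+0+0+0+0+0+0+0+0 mod 2 = 0
  c[13] = d·G[:,13] = (00001011010001100110100100)·(00000000010000000000000000) mod 2 = 0+0+0+0+0+0+0+0+0+1+0+0+0+0+0+0+0+0+0+0+0+0+0+0+0+0 mod 2 = 1
  c[14] = d·G[:,14] = (00001011010001100110100100)·(00000000001000000000000000) mod 2 = 0+0+0+0+0+0+0+0+0+0+0+0+0+0+0+0+0+0+0+0+0+0+0+0+0+0 mod 2 = 0
  c[15] = d·G[:,15] = (00001011010001100110100100)·(00000000000111111111111111) mod 2 = 0+0+0+0+0+0+0+0+0+0+0+0+0+1+1+0+0+1+1+0+1+0+0+1+0+0 mod 2 = 0
  c[16] = d·G[:,16] = (00001011010001100110100100)·(00000000000100000000000000) mod 2 = 0+0+0+0+0+0+0+0+0+0+0+0+0+0+0+0+0+0+0+0+0+0+0+0+0+0 mod 2 = 0
  c[17] = d·G[:,17] = (00001011010001100110100100)·(00000000000010000000000000) mod 2 = 0+0+0+0+0+0+0+0+0+0+0+0+0+0+0+0+0+0+0+0+0+0+0+0+0+0 mod 2 = 0
  c[18] = d·G[:,18] = (00001011010001100110100100)·(00000000000001000000000000) mod 2 = 0+0+0+0+0+0+0+0+0+0+0+0+0+1+0+0+0+0+0+0+0+0+0+0+0+0 mod 2 = 1
  c[19] = d·G[:,19] = (00001011010001100110100100)·(00000000000000100000000000) mod 2 = 0+0+0+0+0+0+0+0+0+0+0+0+0+0+1+0+0+0+0+0+0+0+0+0+0+0 mod 2 = 1
  c[20] = d·G[:,20] = (00001011010001100110100100)·(00000000000000010000000000) mod 2 = 0+0+0+0+0+0+0+0+0+0+0+0+0+0+0+0+0+0+0+0+0+0+0+0+0+0 mod 2 = 0
  c[21] = d·G[:,21] = (00001011010001100110100100)·(00000000000000001000000000) mod 2 = 0+0+0+0+0+0+0+0+0+0+0+0+0+0+0+0+0+0+0+0+0+0+0+0+0+0 mod 2 = 0
  c[22] = d·G[:,22] = (00001011010001100110100100)·(00000000000000000100000000) mod 2 = 0+0+0+0+0+0+0+0+0+0+0+0+0+0+0+0+0+1+0+0+0+0+0+0+0+0 mod 2 = 1
  c[23] = d·G[:,23] = (00001011010001100110100100)·(00000000000000000010000000) mod 2 = 0+0+0+0+0+0+0+0+0+0+0+0+0+0+0+0+0+0+1+0+0+0+0+0+0+0 mod 2 = 1
  c[24] = d·G[:,24] = (00001011010001100110100100)·(00000000000000000001000000) mod 2 = 0+0+0+0+0+0+0+0+0+0+0+0+0+0+0+0+0+0+0+0+0+0+0+0+0+0 mod 2 = 0
  c[25] = d·G[:,25] = (00001011010001100110100100)·(00000000000000000000100000) mod 2 = 0+0+0+0+0+0+0+0+0+0+0+0+0+0+0+0+0+0+0+0+1+0+0+0+0+0 mod 2 = 1
  c[26] = d·G[:,26] = (00001011010001100110100100)·(00000000000000000000010000) mod 2 = 0+0+0+0+0+0+0+0+0+0+0+0+0+0+0+0+0+0+0+0+0+0+0+0+0+0 mod 2 = 0
  c[27] = d·G[:,27] = (00001011010001100110100100)·(00000000000000000000001000) mod 2 = 0+0+0+0+0+0+0+0+0+0+0+0+0+0+0+0+0+0+0+0+0+0+0+0+0+0 mod 2 = 0
  c[28] = d·G[:,28] = (00001011010001100110100100)·(00000000000000000000000100) mod 2 = 0+0+0+0+0+0+0+0+0+0+0+0+0+0+0+0+0+0+0+0+0+0+0+1+0+0 mod 2 = 1
  c[29] = d·G[:,29] = (00001011010001100110100100)·(00000000000000000000000010) mod 2 = 0+0+0+0+0+0+0+0+0+0+0+0+0+0+0+0+0+0+0+0+0+0+0+0+0+0 mod 2 = 0
  c[30] = d·G[:,30] = (00001011010001100110100100)·(00000000000000000000000001) mod 2 = 0+0+0+0+0+0+0+0+0+0+0+0+0+0+0+0+0+0+0+0+0+0+0+0+0+0 mod 2 = 0
Codeword = 1101000110110100001100110100100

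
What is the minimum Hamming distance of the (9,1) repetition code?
d_min = 9 (the only two codewords are 0…0 and 1…1, differing in all 9 positions).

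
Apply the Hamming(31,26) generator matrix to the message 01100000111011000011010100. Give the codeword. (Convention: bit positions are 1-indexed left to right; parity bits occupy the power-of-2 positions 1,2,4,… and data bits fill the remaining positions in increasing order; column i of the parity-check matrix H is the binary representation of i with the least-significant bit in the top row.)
Codeword c = d · G (mod 2), d = 01100000111011000011010100:
  c[0] = d·G[:,0] = (01100000111011000011010100)·(11011010101101010101010101) mod 2 = 0+1+0+0+0+0+0+0+1+0+1+0+0+1+0+0+0+0+0+1+0+1+0+1+0+0 mod 2 = 1
  c[1] = d·G[:,1] = (01100000111011000011010100)·(10110110011011001100110011) mod 2 = 0+0+1+0+0+0+0+0+0+1+1+0+1+1+0+0+0+0+0+0+0+1+0+0+0+0 mod 2 = 0
  c[2] = d·G[:,2] = (01100000111011000011010100)·(10000000000000000000000000) mod 2 = 0+0+0+0+0+0+0+0+0+0+0+0+0+0+0+0+0+0+0+0+0+0+0+0+0+0 mod 2 = 0
  c[3] = d·G[:,3] = (01100000111011000011010100)·(01110001111000111100001111) mod 2 = 0+1+1+0+0+0+0+0+1+1+1+0+0+0+0+0+0+0+0+0+0+0+0+1+0+0 mod 2 = 0
  c[4] = d·G[:,4] = (01100000111011000011010100)·(01000000000000000000000000) mod 2 = 0+1+0+0+0+0+0+0+0+0+0+0+0+0+0+0+0+0+0+0+0+0+0+0+0+0 mod 2 = 1
  c[5] = d·G[:,5] = (01100000111011000011010100)·(00100000000000000000000000) mod 2 = 0+0+1+0+0+0+0+0+0+0+0+0+0+0+0+0+0+0+0+0+0+0+0+0+0+0 mod 2 = 1
  c[6] = d·G[:,6] = (01100000111011000011010100)·(00010000000000000000000000) mod 2 = 0+0+0+0+0+0+0+0+0+0+0+0+0+0+0+0+0+0+0+0+0+0+0+0+0+0 mod 2 = 0
  c[7] = d·G[:,7] = (01100000111011000011010100)·(00001111111000000011111111) mod 2 = 0+0+0+0+0+0+0+0+1+1+1+0+0+0+0+0+0+0+1+1+0+1+0+1+0+0 mod 2 = 1
  c[8] = d·G[:,8] = (01100000111011000011010100)·(00001000000000000000000000) mod 2 = 0+0+0+0+0+0+0+0+0+0+0+0+0+0+0+0+0+0+0+0+0+0+0+0+0+0 mod 2 = 0
  c[9] = d·G[:,9] = (01100000111011000011010100)·(00000100000000000000000000) mod 2 = 0+0+0+0+0+0+0+0+0+0+0+0+0+0+0+0+0+0+0+0+0+0+0+0+0+0 mod 2 = 0
  c[10] = d·G[:,10] = (01100000111011000011010100)·(00000010000000000000000000) mod 2 = 0+0+0+0+0+0+0+0+0+0+0+0+0+0+0+0+0+0+0+0+0+0+0+0+0+0 mod 2 = 0
  c[11] = d·G[:,11] = (01100000111011000011010100)·(00000001000000000000000000) mod 2 = 0+0+0+0+0+0+0+0+0+0+0+0+0+0+0+0+0+0+0+0+0+0+0+0+0+0 mod 2 = 0
  c[12] = d·G[:,12] = (01100000111011000011010100)·(00000000100000000000000000) mod 2 = 0+0+0+0+0+0+0+0+1+0+0+0+0+0+0+0+0+0+0+0+0+0+0+0+0+0 mod 2 = 1
  c[13] = d·G[:,13] = (01100000111011000011010100)·(00000000010000000000000000) mod 2 = 0+0+0+0+0+0+0+0+0+1+0+0+0+0+0+0+0+0+0+0+0+0+0+0+0+0 mod 2 = 1
  c[14] = d·G[:,14] = (01100000111011000011010100)·(00000000001000000000000000) mod 2 = 0+0+0+0+0+0+0+0+0+0+1+0+0+0+0+0+0+0+0+0+0+0+0+0+0+0 mod 2 = 1
  c[15] = d·G[:,15] = (01100000111011000011010100)·(00000000000111111111111111) mod 2 = 0+0+0+0+0+0+0+0+0+0+0+0+1+1+0+0+0+0+1+1+0+1+0+1+0+0 mod 2 = 0
  c[16] = d·G[:,16] = (01100000111011000011010100)·(00000000000100000000000000) mod 2 = 0+0+0+0+0+0+0+0+0+0+0+0+0+0+0+0+0+0+0+0+0+0+0+0+0+0 mod 2 = 0
  c[17] = d·G[:,17] = (01100000111011000011010100)·(00000000000010000000000000) mod 2 = 0+0+0+0+0+0+0+0+0+0+0+0+1+0+0+0+0+0+0+0+0+0+0+0+0+0 mod 2 = 1
  c[18] = d·G[:,18] = (01100000111011000011010100)·(00000000000001000000000000) mod 2 = 0+0+0+0+0+0+0+0+0+0+0+0+0+1+0+0+0+0+0+0+0+0+0+0+0+0 mod 2 = 1
  c[19] = d·G[:,19] = (01100000111011000011010100)·(00000000000000100000000000) mod 2 = 0+0+0+0+0+0+0+0+0+0+0+0+0+0+0+0+0+0+0+0+0+0+0+0+0+0 mod 2 = 0
  c[20] = d·G[:,20] = (01100000111011000011010100)·(00000000000000010000000000) mod 2 = 0+0+0+0+0+0+0+0+0+0+0+0+0+0+0+0+0+0+0+0+0+0+0+0+0+0 mod 2 = 0
  c[21] = d·G[:,21] = (01100000111011000011010100)·(00000000000000001000000000) mod 2 = 0+0+0+0+0+0+0+0+0+0+0+0+0+0+0+0+0+0+0+0+0+0+0+0+0+0 mod 2 = 0
  c[22] = d·G[:,22] = (01100000111011000011010100)·(00000000000000000100000000) mod 2 = 0+0+0+0+0+0+0+0+0+0+0+0+0+0+0+0+0+0+0+0+0+0+0+0+0+0 mod 2 = 0
  c[23] = d·G[:,23] = (01100000111011000011010100)·(00000000000000000010000000) mod 2 = 0+0+0+0+0+0+0+0+0+0+0+0+0+0+0+0+0+0+1+0+0+0+0+0+0+0 mod 2 = 1
  c[24] = d·G[:,24] = (01100000111011000011010100)·(00000000000000000001000000) mod 2 = 0+0+0+0+0+0+0+0+0+0+0+0+0+0+0+0+0+0+0+1+0+0+0+0+0+0 mod 2 = 1
  c[25] = d·G[:,25] = (01100000111011000011010100)·(00000000000000000000100000) mod 2 = 0+0+0+0+0+0+0+0+0+0+0+0+0+0+0+0+0+0+0+0+0+0+0+0+0+0 mod 2 = 0
  c[26] = d·G[:,26] = (01100000111011000011010100)·(00000000000000000000010000) mod 2 = 0+0+0+0+0+0+0+0+0+0+0+0+0+0+0+0+0+0+0+0+0+1+0+0+0+0 mod 2 = 1
  c[27] = d·G[:,27] = (01100000111011000011010100)·(00000000000000000000001000) mod 2 = 0+0+0+0+0+0+0+0+0+0+0+0+0+0+0+0+0+0+0+0+0+0+0+0+0+0 mod 2 = 0
  c[28] = d·G[:,28] = (01100000111011000011010100)·(00000000000000000000000100) mod 2 = 0+0+0+0+0+0+0+0+0+0+0+0+0+0+0+0+0+0+0+0+0+0+0+1+0+0 mod 2 = 1
  c[29] = d·G[:,29] = (01100000111011000011010100)·(00000000000000000000000010) mod 2 = 0+0+0+0+0+0+0+0+0+0+0+0+0+0+0+0+0+0+0+0+0+0+0+0+0+0 mod 2 = 0
  c[30] = d·G[:,30] = (01100000111011000011010100)·(00000000000000000000000001) mod 2 = 0+0+0+0+0+0+0+0+0+0+0+0+0+0+0+0+0+0+0+0+0+0+0+0+0+0 mod 2 = 0
Codeword = 1000110100001110011000011010100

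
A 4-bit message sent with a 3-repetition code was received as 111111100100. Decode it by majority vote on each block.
Split into 3-bit blocks and majority-vote each:
  block 1 = 111: 3 ones, 0 zeros → 1
  block 2 = 111: 3 ones, 0 zeros → 1
  block 3 = 100: 1 ones, 2 zeros → 0
  block 4 = 100: 1 ones, 2 zeros → 0
Decoded = 1100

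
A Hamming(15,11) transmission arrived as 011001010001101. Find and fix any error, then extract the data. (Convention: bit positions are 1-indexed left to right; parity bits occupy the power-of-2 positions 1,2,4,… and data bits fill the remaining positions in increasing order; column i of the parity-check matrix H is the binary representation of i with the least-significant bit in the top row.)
Syndrome s = H · r^T (mod 2), r = 011001010001101:
  s[0] = (101010101010101)·(011001010001101) mod 2 = 0+0+1+0+0+0+0+0+0+0+0+0+1+0+1 mod 2 = 1
  s[1] = (011001100110011)·(011001010001101) mod 2 = 0+1+1+0+0+1+0+0+0+0+0+0+0+0+1 mod 2 = 0
  s[2] = (000111100001111)·(011001010001101) mod 2 = 0+0+0+0+0+1+0+0+0+0+0+1+1+0+1 mod 2 = 0
  s[3] = (000000011111111)·(011001010001101) mod 2 = 0+0+0+0+0+0+0+1+0+0+0+1+1+0+1 mod 2 = 0
Syndrome = 1000
Column 1 of H equals this syndrome → error at bit 1 (1-indexed).
Flip bit 1: 011001010001101 → 111001010001101
Extract data bits at positions {3,5,6,7,9,10,11,12,13,14,15}: 10100001101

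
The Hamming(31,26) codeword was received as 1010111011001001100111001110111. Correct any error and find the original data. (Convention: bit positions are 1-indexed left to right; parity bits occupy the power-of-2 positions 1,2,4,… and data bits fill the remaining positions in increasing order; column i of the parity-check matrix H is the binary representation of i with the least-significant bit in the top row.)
Syndrome s = H · r^T (mod 2), r = 1010111011001001100111001110111:
  s[0] = (1010101010101010101010101010101)·(1010111011001001100111001110111) mod 2 = 1+0+1+0+1+0+1+0+1+0+0+0+1+0+0+0+1+0+0+0+1+0+0+0+1+0+1+0+1+0+1 mod 2 = 0
  s[1] = (0110011001100110011001100110011)·(1010111011001001100111001110111) mod 2 = 0+0+1+0+0+1+1+0+0+1+0+0+0+0+0+0+0+0+0+0+0+1+0+0+0+1+1+0+0+1+1 mod 2 = 1
  s[2] = (0001111000011110000111100001111)·(1010111011001001100111001110111) mod 2 = 0+0+0+0+1+1+1+0+0+0+0+0+1+0+0+0+0+0+0+1+1+1+0+0+0+0+0+0+1+1+1 mod 2 = 0
  s[3] = (0000000111111110000000011111111)·(1010111011001001100111001110111) mod 2 = 0+0+0+0+0+0+0+0+1+1+0+0+1+0+0+0+0+0+0+0+0+0+0+0+1+1+1+0+1+1+1 mod 2 = 1
  s[4] = (0000000000000001111111111111111)·(1010111011001001100111001110111) mod 2 = 0+0+0+0+0+0+0+0+0+0+0+0+0+0+0+1+1+0+0+1+1+1+0+0+1+1+1+0+1+1+1 mod 2 = 1
Syndrome = 01011
Column 26 of H equals this syndrome → error at bit 26 (1-indexed).
Flip bit 26: 1010111011001001100111001110111 → 1010111011001001100111001010111
Extract data bits at positions {3,5,6,7,9,10,11,12,13,14,15,17,18,19,20,21,22,23,24,25,26,27,28,29,30,31}: 11111100100100111001010111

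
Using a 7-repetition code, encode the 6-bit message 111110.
Repeat each bit 7× and concatenate:
1→1111111  1→1111111  1→1111111  1→1111111  1→1111111  0→0000000
Codeword = 111111111111111111111111111111111110000000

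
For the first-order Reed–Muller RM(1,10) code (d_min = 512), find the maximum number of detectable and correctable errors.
Detection only: up to d_min − 1 = 511 errors.
Correction: up to ⌊(d_min − 1)/2⌋ = ⌊511/2⌋ = 255 errors.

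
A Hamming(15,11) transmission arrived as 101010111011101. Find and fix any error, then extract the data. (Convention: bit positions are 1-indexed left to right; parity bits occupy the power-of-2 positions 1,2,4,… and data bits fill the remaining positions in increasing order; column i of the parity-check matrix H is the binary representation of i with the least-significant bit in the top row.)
Syndrome s = H · r^T (mod 2), r = 101010111011101:
  s[0] = (101010101010101)·(101010111011101) mod 2 = 1+0+1+0+1+0+1+0+1+0+1+0+1+0+1 mod 2 = 0
  s[1] = (011001100110011)·(101010111011101) mod 2 = 0+0+1+0+0+0+1+0+0+0+1+0+0+0+1 mod 2 = 0
  s[2] = (000111100001111)·(101010111011101) mod 2 = 0+0+0+0+1+0+1+0+0+0+0+1+1+0+1 mod 2 = 1
  s[3] = (000000011111111)·(101010111011101) mod 2 = 0+0+0+0+0+0+0+1+1+0+1+1+1+0+1 mod 2 = 0
Syndrome = 0010
Column 4 of H equals this syndrome → error at bit 4 (1-indexed).
Flip bit 4: 101010111011101 → 101110111011101
Extract data bits at positions {3,5,6,7,9,10,11,12,13,14,15}: 11011011101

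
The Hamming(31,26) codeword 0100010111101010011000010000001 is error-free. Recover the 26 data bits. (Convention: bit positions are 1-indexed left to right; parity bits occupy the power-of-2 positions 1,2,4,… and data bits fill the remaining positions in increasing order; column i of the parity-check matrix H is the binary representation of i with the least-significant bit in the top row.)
Parity bits occupy power-of-2 positions; data bits are at positions {3,5,6,7,9,10,11,12,13,14,15,17,18,19,20,21,22,23,24,25,26,27,28,29,30,31} (1-indexed).
Extract: c[3]=0 c[5]=0 c[6]=1 c[7]=0 c[9]=1 c[10]=1 c[11]=1 c[12]=0 c[13]=1 c[14]=0 c[15]=1 c[17]=0 c[18]=1 c[19]=1 c[20]=0 c[21]=0 c[22]=0 c[23]=0 c[24]=1 c[25]=0 c[26]=0 c[27]=0 c[28]=0 c[29]=0 c[30]=0 c[31]=1
Data = 00101110101011000010000001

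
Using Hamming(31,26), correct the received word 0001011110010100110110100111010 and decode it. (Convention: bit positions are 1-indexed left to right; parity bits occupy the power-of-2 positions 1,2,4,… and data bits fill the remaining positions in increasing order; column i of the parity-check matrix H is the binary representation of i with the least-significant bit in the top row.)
Syndrome s = H · r^T (mod 2), r = 0001011110010100110110100111010:
  s[0] = (1010101010101010101010101010101)·(0001011110010100110110100111010) mod 2 = 0+0+0+0+0+0+1+0+1+0+0+0+0+0+0+0+1+0+0+0+1+0+1+0+0+0+1+0+0+0+0 mod 2 = 0
  s[1] = (0110011001100110011001100110011)·(0001011110010100110110100111010) mod 2 = 0+0+0+0+0+1+1+0+0+0+0+0+0+1+0+0+0+1+0+0+0+0+1+0+0+1+1+0+0+1+0 mod 2 = 0
  s[2] = (0001111000011110000111100001111)·(0001011110010100110110100111010) mod 2 = 0+0+0+1+0+1+1+0+0+0+0+1+0+1+0+0+0+0+0+1+1+0+1+0+0+0+0+1+0+1+0 mod 2 = 0
  s[3] = (0000000111111110000000011111111)·(0001011110010100110110100111010) mod 2 = 0+0+0+0+0+0+0+1+1+0+0+1+0+1+0+0+0+0+0+0+0+0+0+0+0+1+1+1+0+1+0 mod 2 = 0
  s[4] = (0000000000000001111111111111111)·(0001011110010100110110100111010) mod 2 = 0+0+0+0+0+0+0+0+0+0+0+0+0+0+0+0+1+1+0+1+1+0+1+0+0+1+1+1+0+1+0 mod 2 = 1
Syndrome = 00001
Column 16 of H equals this syndrome → error at bit 16 (1-indexed).
Flip bit 16: 0001011110010100110110100111010 → 0001011110010101110110100111010
Extract data bits at positions {3,5,6,7,9,10,11,12,13,14,15,17,18,19,20,21,22,23,24,25,26,27,28,29,30,31}: 00111001010110110100111010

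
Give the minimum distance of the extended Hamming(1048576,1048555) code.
d_min = 4 (adding an overall parity bit to Hamming(1048575,1048555) raises d_min from 3 to 4).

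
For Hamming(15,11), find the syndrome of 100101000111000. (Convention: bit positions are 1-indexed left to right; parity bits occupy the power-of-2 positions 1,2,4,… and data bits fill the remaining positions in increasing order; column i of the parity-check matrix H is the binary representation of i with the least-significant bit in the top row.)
Syndrome s = H · r^T (mod 2), r = 100101000111000:
  s[0] = (101010101010101)·(100101000111000) mod 2 = 1+0+0+0+0+0+0+0+0+0+1+0+0+0+0 mod 2 = 0
  s[1] = (011001100110011)·(100101000111000) mod 2 = 0+0+0+0+0+1+0+0+0+1+1+0+0+0+0 mod 2 = 1
  s[2] = (000111100001111)·(100101000111000) mod 2 = 0+0+0+1+0+1+0+0+0+0+0+1+0+0+0 mod 2 = 1
  s[3] = (000000011111111)·(100101000111000) mod 2 = 0+0+0+0+0+0+0+0+0+1+1+1+0+0+0 mod 2 = 1
Syndrome = 0111
Non-zero syndrome: error at position 14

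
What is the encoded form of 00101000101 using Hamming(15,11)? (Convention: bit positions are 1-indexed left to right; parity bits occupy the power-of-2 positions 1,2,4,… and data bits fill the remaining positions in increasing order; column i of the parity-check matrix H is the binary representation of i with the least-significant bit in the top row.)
Codeword c = d · G (mod 2), d = 00101000101:
  c[0] = d·G[:,0] = (00101000101)·(11011010101) mod 2 = 0+0+0+0+1+0+0+0+1+0+1 mod 2 = 1
  c[1] = d·G[:,1] = (00101000101)·(10110110011) mod 2 = 0+0+1+0+0+0+0+0+0+0+1 mod 2 = 0
  c[2] = d·G[:,2] = (00101000101)·(10000000000) mod 2 = 0+0+0+0+0+0+0+0+0+0+0 mod 2 = 0
  c[3] = d·G[:,3] = (00101000101)·(01110001111) mod 2 = 0+0+1+0+0+0+0+0+1+0+1 mod 2 = 1
  c[4] = d·G[:,4] = (00101000101)·(01000000000) mod 2 = 0+0+0+0+0+0+0+0+0+0+0 mod 2 = 0
  c[5] = d·G[:,5] = (00101000101)·(00100000000) mod 2 = 0+0+1+0+0+0+0+0+0+0+0 mod 2 = 1
  c[6] = d·G[:,6] = (00101000101)·(00010000000) mod 2 = 0+0+0+0+0+0+0+0+0+0+0 mod 2 = 0
  c[7] = d·G[:,7] = (00101000101)·(00001111111) mod 2 = 0+0+0+0+1+0+0+0+1+0+1 mod 2 = 1
  c[8] = d·G[:,8] = (00101000101)·(00001000000) mod 2 = 0+0+0+0+1+0+0+0+0+0+0 mod 2 = 1
  c[9] = d·G[:,9] = (00101000101)·(00000100000) mod 2 = 0+0+0+0+0+0+0+0+0+0+0 mod 2 = 0
  c[10] = d·G[:,10] = (00101000101)·(00000010000) mod 2 = 0+0+0+0+0+0+0+0+0+0+0 mod 2 = 0
  c[11] = d·G[:,11] = (00101000101)·(00000001000) mod 2 = 0+0+0+0+0+0+0+0+0+0+0 mod 2 = 0
  c[12] = d·G[:,12] = (00101000101)·(00000000100) mod 2 = 0+0+0+0+0+0+0+0+1+0+0 mod 2 = 1
  c[13] = d·G[:,13] = (00101000101)·(00000000010) mod 2 = 0+0+0+0+0+0+0+0+0+0+0 mod 2 = 0
  c[14] = d·G[:,14] = (00101000101)·(00000000001) mod 2 = 0+0+0+0+0+0+0+0+0+0+1 mod 2 = 1
Codeword = 100101011000101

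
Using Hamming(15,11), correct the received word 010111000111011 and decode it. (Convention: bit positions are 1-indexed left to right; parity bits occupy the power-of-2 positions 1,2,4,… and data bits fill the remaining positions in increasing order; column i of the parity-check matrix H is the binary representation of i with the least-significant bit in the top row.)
Syndrome s = H · r^T (mod 2), r = 010111000111011:
  s[0] = (101010101010101)·(010111000111011) mod 2 = 0+0+0+0+1+0+0+0+0+0+1+0+0+0+1 mod 2 = 1
  s[1] = (011001100110011)·(010111000111011) mod 2 = 0+1+0+0+0+1+0+0+0+1+1+0+0+1+1 mod 2 = 0
  s[2] = (000111100001111)·(010111000111011) mod 2 = 0+0+0+1+1+1+0+0+0+0+0+1+0+1+1 mod 2 = 0
  s[3] = (000000011111111)·(010111000111011) mod 2 = 0+0+0+0+0+0+0+0+0+1+1+1+0+1+1 mod 2 = 1
Syndrome = 1001
Column 9 of H equals this syndrome → error at bit 9 (1-indexed).
Flip bit 9: 010111000111011 → 010111001111011
Extract data bits at positions {3,5,6,7,9,10,11,12,13,14,15}: 01101111011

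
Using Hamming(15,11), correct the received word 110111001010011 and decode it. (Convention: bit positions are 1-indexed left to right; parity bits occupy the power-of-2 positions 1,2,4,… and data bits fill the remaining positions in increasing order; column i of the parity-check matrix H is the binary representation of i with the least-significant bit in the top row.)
Syndrome s = H · r^T (mod 2), r = 110111001010011:
  s[0] = (101010101010101)·(110111001010011) mod 2 = 1+0+0+0+1+0+0+0+1+0+1+0+0+0+1 mod 2 = 1
  s[1] = (011001100110011)·(110111001010011) mod 2 = 0+1+0+0+0+1+0+0+0+0+1+0+0+1+1 mod 2 = 1
  s[2] = (000111100001111)·(110111001010011) mod 2 = 0+0+0+1+1+1+0+0+0+0+0+0+0+1+1 mod 2 = 1
  s[3] = (000000011111111)·(110111001010011) mod 2 = 0+0+0+0+0+0+0+0+1+0+1+0+0+1+1 mod 2 = 0
Syndrome = 1110
Column 7 of H equals this syndrome → error at bit 7 (1-indexed).
Flip bit 7: 110111001010011 → 110111101010011
Extract data bits at positions {3,5,6,7,9,10,11,12,13,14,15}: 01111010011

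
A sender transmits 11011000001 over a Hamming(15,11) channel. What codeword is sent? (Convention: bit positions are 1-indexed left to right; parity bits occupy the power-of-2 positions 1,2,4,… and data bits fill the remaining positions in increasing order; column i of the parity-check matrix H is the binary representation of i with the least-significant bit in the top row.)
Codeword c = d · G (mod 2), d = 11011000001:
  c[0] = d·G[:,0] = (11011000001)·(11011010101) mod 2 = 1+1+0+1+1+0+0+0+0+0+1 mod 2 = 1
  c[1] = d·G[:,1] = (11011000001)·(10110110011) mod 2 = 1+0+0+1+0+0+0+0+0+0+1 mod 2 = 1
  c[2] = d·G[:,2] = (11011000001)·(10000000000) mod 2 = 1+0+0+0+0+0+0+0+0+0+0 mod 2 = 1
  c[3] = d·G[:,3] = (11011000001)·(01110001111) mod 2 = 0+1+0+1+0+0+0+0+0+0+1 mod 2 = 1
  c[4] = d·G[:,4] = (11011000001)·(01000000000) mod 2 = 0+1+0+0+0+0+0+0+0+0+0 mod 2 = 1
  c[5] = d·G[:,5] = (11011000001)·(00100000000) mod 2 = 0+0+0+0+0+0+0+0+0+0+0 mod 2 = 0
  c[6] = d·G[:,6] = (11011000001)·(00010000000) mod 2 = 0+0+0+1+0+0+0+0+0+0+0 mod 2 = 1
  c[7] = d·G[:,7] = (11011000001)·(00001111111) mod 2 = 0+0+0+0+1+0+0+0+0+0+1 mod 2 = 0
  c[8] = d·G[:,8] = (11011000001)·(00001000000) mod 2 = 0+0+0+0+1+0+0+0+0+0+0 mod 2 = 1
  c[9] = d·G[:,9] = (11011000001)·(00000100000) mod 2 = 0+0+0+0+0+0+0+0+0+0+0 mod 2 = 0
  c[10] = d·G[:,10] = (11011000001)·(00000010000) mod 2 = 0+0+0+0+0+0+0+0+0+0+0 mod 2 = 0
  c[11] = d·G[:,11] = (11011000001)·(00000001000) mod 2 = 0+0+0+0+0+0+0+0+0+0+0 mod 2 = 0
  c[12] = d·G[:,12] = (11011000001)·(00000000100) mod 2 = 0+0+0+0+0+0+0+0+0+0+0 mod 2 = 0
  c[13] = d·G[:,13] = (11011000001)·(00000000010) mod 2 = 0+0+0+0+0+0+0+0+0+0+0 mod 2 = 0
  c[14] = d·G[:,14] = (11011000001)·(00000000001) mod 2 = 0+0+0+0+0+0+0+0+0+0+1 mod 2 = 1
Codeword = 111110101000001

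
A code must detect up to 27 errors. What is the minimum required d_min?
Detecting e errors requires d_min ≥ e + 1 = 27 + 1 = 28.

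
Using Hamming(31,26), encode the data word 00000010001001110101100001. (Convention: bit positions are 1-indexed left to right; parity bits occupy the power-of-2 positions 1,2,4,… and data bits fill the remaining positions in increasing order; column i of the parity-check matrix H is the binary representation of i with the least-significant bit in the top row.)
Codeword c = d · G (mod 2), d = 00000010001001110101100001:
  c[0] = d·G[:,0] = (00000010001001110101100001)·(11011010101101010101010101) mod 2 = 0+0+0+0+0+0+1+0+0+0+1+0+0+1+0+1+0+1+0+1+0+0+0+0+0+1 mod 2 = 1
  c[1] = d·G[:,1] = (00000010001001110101100001)·(10110110011011001100110011) mod 2 = 0+0+0+0+0+0+1+0+0+0+1+0+0+1+0+0+0+1+0+0+1+0+0+0+0+1 mod 2 = 0
  c[2] = d·G[:,2] = (00000010001001110101100001)·(10000000000000000000000000) mod 2 = 0+0+0+0+0+0+0+0+0+0+0+0+0+0+0+0+0+0+0+0+0+0+0+0+0+0 mod 2 = 0
  c[3] = d·G[:,3] = (00000010001001110101100001)·(01110001111000111100001111) mod 2 = 0+0+0+0+0+0+0+0+0+0+1+0+0+0+1+1+0+1+0+0+0+0+0+0+0+1 mod 2 = 1
  c[4] = d·G[:,4] = (00000010001001110101100001)·(01000000000000000000000000) mod 2 = 0+0+0+0+0+0+0+0+0+0+0+0+0+0+0+0+0+0+0+0+0+0+0+0+0+0 mod 2 = 0
  c[5] = d·G[:,5] = (00000010001001110101100001)·(00100000000000000000000000) mod 2 = 0+0+0+0+0+0+0+0+0+0+0+0+0+0+0+0+0+0+0+0+0+0+0+0+0+0 mod 2 = 0
  c[6] = d·G[:,6] = (00000010001001110101100001)·(00010000000000000000000000) mod 2 = 0+0+0+0+0+0+0+0+0+0+0+0+0+0+0+0+0+0+0+0+0+0+0+0+0+0 mod 2 = 0
  c[7] = d·G[:,7] = (00000010001001110101100001)·(00001111111000000011111111) mod 2 = 0+0+0+0+0+0+1+0+0+0+1+0+0+0+0+0+0+0+0+1+1+0+0+0+0+1 mod 2 = 1
  c[8] = d·G[:,8] = (00000010001001110101100001)·(00001000000000000000000000) mod 2 = 0+0+0+0+0+0+0+0+0+0+0+0+0+0+0+0+0+0+0+0+0+0+0+0+0+0 mod 2 = 0
  c[9] = d·G[:,9] = (00000010001001110101100001)·(00000100000000000000000000) mod 2 = 0+0+0+0+0+0+0+0+0+0+0+0+0+0+0+0+0+0+0+0+0+0+0+0+0+0 mod 2 = 0
  c[10] = d·G[:,10] = (00000010001001110101100001)·(00000010000000000000000000) mod 2 = 0+0+0+0+0+0+1+0+0+0+0+0+0+0+0+0+0+0+0+0+0+0+0+0+0+0 mod 2 = 1
  c[11] = d·G[:,11] = (00000010001001110101100001)·(00000001000000000000000000) mod 2 = 0+0+0+0+0+0+0+0+0+0+0+0+0+0+0+0+0+0+0+0+0+0+0+0+0+0 mod 2 = 0
  c[12] = d·G[:,12] = (00000010001001110101100001)·(00000000100000000000000000) mod 2 = 0+0+0+0+0+0+0+0+0+0+0+0+0+0+0+0+0+0+0+0+0+0+0+0+0+0 mod 2 = 0
  c[13] = d·G[:,13] = (00000010001001110101100001)·(00000000010000000000000000) mod 2 = 0+0+0+0+0+0+0+0+0+0+0+0+0+0+0+0+0+0+0+0+0+0+0+0+0+0 mod 2 = 0
  c[14] = d·G[:,14] = (00000010001001110101100001)·(00000000001000000000000000) mod 2 = 0+0+0+0+0+0+0+0+0+0+1+0+0+0+0+0+0+0+0+0+0+0+0+0+0+0 mod 2 = 1
  c[15] = d·G[:,15] = (00000010001001110101100001)·(00000000000111111111111111) mod 2 = 0+0+0+0+0+0+0+0+0+0+0+0+0+1+1+1+0+1+0+1+1+0+0+0+0+1 mod 2 = 1
  c[16] = d·G[:,16] = (00000010001001110101100001)·(00000000000100000000000000) mod 2 = 0+0+0+0+0+0+0+0+0+0+0+0+0+0+0+0+0+0+0+0+0+0+0+0+0+0 mod 2 = 0
  c[17] = d·G[:,17] = (00000010001001110101100001)·(00000000000010000000000000) mod 2 = 0+0+0+0+0+0+0+0+0+0+0+0+0+0+0+0+0+0+0+0+0+0+0+0+0+0 mod 2 = 0
  c[18] = d·G[:,18] = (00000010001001110101100001)·(00000000000001000000000000) mod 2 = 0+0+0+0+0+0+0+0+0+0+0+0+0+1+0+0+0+0+0+0+0+0+0+0+0+0 mod 2 = 1
  c[19] = d·G[:,19] = (00000010001001110101100001)·(00000000000000100000000000) mod 2 = 0+0+0+0+0+0+0+0+0+0+0+0+0+0+1+0+0+0+0+0+0+0+0+0+0+0 mod 2 = 1
  c[20] = d·G[:,20] = (00000010001001110101100001)·(00000000000000010000000000) mod 2 = 0+0+0+0+0+0+0+0+0+0+0+0+0+0+0+1+0+0+0+0+0+0+0+0+0+0 mod 2 = 1
  c[21] = d·G[:,21] = (00000010001001110101100001)·(00000000000000001000000000) mod 2 = 0+0+0+0+0+0+0+0+0+0+0+0+0+0+0+0+0+0+0+0+0+0+0+0+0+0 mod 2 = 0
  c[22] = d·G[:,22] = (00000010001001110101100001)·(00000000000000000100000000) mod 2 = 0+0+0+0+0+0+0+0+0+0+0+0+0+0+0+0+0+1+0+0+0+0+0+0+0+0 mod 2 = 1
  c[23] = d·G[:,23] = (00000010001001110101100001)·(00000000000000000010000000) mod 2 = 0+0+0+0+0+0+0+0+0+0+0+0+0+0+0+0+0+0+0+0+0+0+0+0+0+0 mod 2 = 0
  c[24] = d·G[:,24] = (00000010001001110101100001)·(00000000000000000001000000) mod 2 = 0+0+0+0+0+0+0+0+0+0+0+0+0+0+0+0+0+0+0+1+0+0+0+0+0+0 mod 2 = 1
  c[25] = d·G[:,25] = (00000010001001110101100001)·(00000000000000000000100000) mod 2 = 0+0+0+0+0+0+0+0+0+0+0+0+0+0+0+0+0+0+0+0+1+0+0+0+0+0 mod 2 = 1
  c[26] = d·G[:,26] = (00000010001001110101100001)·(00000000000000000000010000) mod 2 = 0+0+0+0+0+0+0+0+0+0+0+0+0+0+0+0+0+0+0+0+0+0+0+0+0+0 mod 2 = 0
  c[27] = d·G[:,27] = (00000010001001110101100001)·(00000000000000000000001000) mod 2 = 0+0+0+0+0+0+0+0+0+0+0+0+0+0+0+0+0+0+0+0+0+0+0+0+0+0 mod 2 = 0
  c[28] = d·G[:,28] = (00000010001001110101100001)·(00000000000000000000000100) mod 2 = 0+0+0+0+0+0+0+0+0+0+0+0+0+0+0+0+0+0+0+0+0+0+0+0+0+0 mod 2 = 0
  c[29] = d·G[:,29] = (00000010001001110101100001)·(00000000000000000000000010) mod 2 = 0+0+0+0+0+0+0+0+0+0+0+0+0+0+0+0+0+0+0+0+0+0+0+0+0+0 mod 2 = 0
  c[30] = d·G[:,30] = (00000010001001110101100001)·(00000000000000000000000001) mod 2 = 0+0+0+0+0+0+0+0+0+0+0+0+0+0+0+0+0+0+0+0+0+0+0+0+0+1 mod 2 = 1
Codeword = 1001000100100011001110101100001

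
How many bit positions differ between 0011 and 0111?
XOR = 0100, count of 1s = 1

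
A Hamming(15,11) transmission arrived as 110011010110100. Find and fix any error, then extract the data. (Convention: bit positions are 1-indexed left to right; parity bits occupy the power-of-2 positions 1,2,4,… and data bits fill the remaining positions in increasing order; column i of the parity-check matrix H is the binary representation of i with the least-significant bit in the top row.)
Syndrome s = H · r^T (mod 2), r = 110011010110100:
  s[0] = (101010101010101)·(110011010110100) mod 2 = 1+0+0+0+1+0+0+0+0+0+1+0+1+0+0 mod 2 = 0
  s[1] = (011001100110011)·(110011010110100) mod 2 = 0+1+0+0+0+1+0+0+0+1+1+0+0+0+0 mod 2 = 0
  s[2] = (000111100001111)·(110011010110100) mod 2 = 0+0+0+0+1+1+0+0+0+0+0+0+1+0+0 mod 2 = 1
  s[3] = (000000011111111)·(110011010110100) mod 2 = 0+0+0+0+0+0+0+1+0+1+1+0+1+0+0 mod 2 = 0
Syndrome = 0010
Column 4 of H equals this syndrome → error at bit 4 (1-indexed).
Flip bit 4: 110011010110100 → 110111010110100
Extract data bits at positions {3,5,6,7,9,10,11,12,13,14,15}: 01100110100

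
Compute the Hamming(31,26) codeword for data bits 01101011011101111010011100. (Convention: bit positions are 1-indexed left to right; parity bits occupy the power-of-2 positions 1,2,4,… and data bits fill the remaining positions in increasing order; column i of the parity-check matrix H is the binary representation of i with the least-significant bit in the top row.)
Codeword c = d · G (mod 2), d = 01101011011101111010011100:
  c[0] = d·G[:,0] = (01101011011101111010011100)·(11011010101101010101010101) mod 2 = 0+1+0+0+1+0+1+0+0+0+1+1+0+1+0+1+0+0+0+0+0+1+0+1+0+0 mod 2 = 1
  c[1] = d·G[:,1] = (01101011011101111010011100)·(10110110011011001100110011) mod 2 = 0+0+1+0+0+0+1+0+0+1+1+0+0+1+0+0+1+0+0+0+0+1+0+0+0+0 mod 2 = 1
  c[2] = d·G[:,2] = (01101011011101111010011100)·(10000000000000000000000000) mod 2 = 0+0+0+0+0+0+0+0+0+0+0+0+0+0+0+0+0+0+0+0+0+0+0+0+0+0 mod 2 = 0
  c[3] = d·G[:,3] = (01101011011101111010011100)·(01110001111000111100001111) mod 2 = 0+1+1+0+0+0+0+1+0+1+1+0+0+0+1+1+1+0+0+0+0+0+1+1+0+0 mod 2 = 0
  c[4] = d·G[:,4] = (01101011011101111010011100)·(01000000000000000000000000) mod 2 = 0+1+0+0+0+0+0+0+0+0+0+0+0+0+0+0+0+0+0+0+0+0+0+0+0+0 mod 2 = 1
  c[5] = d·G[:,5] = (01101011011101111010011100)·(00100000000000000000000000) mod 2 = 0+0+1+0+0+0+0+0+0+0+0+0+0+0+0+0+0+0+0+0+0+0+0+0+0+0 mod 2 = 1
  c[6] = d·G[:,6] = (01101011011101111010011100)·(00010000000000000000000000) mod 2 = 0+0+0+0+0+0+0+0+0+0+0+0+0+0+0+0+0+0+0+0+0+0+0+0+0+0 mod 2 = 0
  c[7] = d·G[:,7] = (01101011011101111010011100)·(00001111111000000011111111) mod 2 = 0+0+0+0+1+0+1+1+0+1+1+0+0+0+0+0+0+0+1+0+0+1+1+1+0+0 mod 2 = 1
  c[8] = d·G[:,8] = (01101011011101111010011100)·(00001000000000000000000000) mod 2 = 0+0+0+0+1+0+0+0+0+0+0+0+0+0+0+0+0+0+0+0+0+0+0+0+0+0 mod 2 = 1
  c[9] = d·G[:,9] = (01101011011101111010011100)·(00000100000000000000000000) mod 2 = 0+0+0+0+0+0+0+0+0+0+0+0+0+0+0+0+0+0+0+0+0+0+0+0+0+0 mod 2 = 0
  c[10] = d·G[:,10] = (01101011011101111010011100)·(00000010000000000000000000) mod 2 = 0+0+0+0+0+0+1+0+0+0+0+0+0+0+0+0+0+0+0+0+0+0+0+0+0+0 mod 2 = 1
  c[11] = d·G[:,11] = (01101011011101111010011100)·(00000001000000000000000000) mod 2 = 0+0+0+0+0+0+0+1+0+0+0+0+0+0+0+0+0+0+0+0+0+0+0+0+0+0 mod 2 = 1
  c[12] = d·G[:,12] = (01101011011101111010011100)·(00000000100000000000000000) mod 2 = 0+0+0+0+0+0+0+0+0+0+0+0+0+0+0+0+0+0+0+0+0+0+0+0+0+0 mod 2 = 0
  c[13] = d·G[:,13] = (01101011011101111010011100)·(00000000010000000000000000) mod 2 = 0+0+0+0+0+0+0+0+0+1+0+0+0+0+0+0+0+0+0+0+0+0+0+0+0+0 mod 2 = 1
  c[14] = d·G[:,14] = (01101011011101111010011100)·(00000000001000000000000000) mod 2 = 0+0+0+0+0+0+0+0+0+0+1+0+0+0+0+0+0+0+0+0+0+0+0+0+0+0 mod 2 = 1
  c[15] = d·G[:,15] = (01101011011101111010011100)·(00000000000111111111111111) mod 2 = 0+0+0+0+0+0+0+0+0+0+0+1+0+1+1+1+1+0+1+0+0+1+1+1+0+0 mod 2 = 1
  c[16] = d·G[:,16] = (01101011011101111010011100)·(00000000000100000000000000) mod 2 = 0+0+0+0+0+0+0+0+0+0+0+1+0+0+0+0+0+0+0+0+0+0+0+0+0+0 mod 2 = 1
  c[17] = d·G[:,17] = (01101011011101111010011100)·(00000000000010000000000000) mod 2 = 0+0+0+0+0+0+0+0+0+0+0+0+0+0+0+0+0+0+0+0+0+0+0+0+0+0 mod 2 = 0
  c[18] = d·G[:,18] = (01101011011101111010011100)·(00000000000001000000000000) mod 2 = 0+0+0+0+0+0+0+0+0+0+0+0+0+1+0+0+0+0+0+0+0+0+0+0+0+0 mod 2 = 1
  c[19] = d·G[:,19] = (01101011011101111010011100)·(00000000000000100000000000) mod 2 = 0+0+0+0+0+0+0+0+0+0+0+0+0+0+1+0+0+0+0+0+0+0+0+0+0+0 mod 2 = 1
  c[20] = d·G[:,20] = (01101011011101111010011100)·(00000000000000010000000000) mod 2 = 0+0+0+0+0+0+0+0+0+0+0+0+0+0+0+1+0+0+0+0+0+0+0+0+0+0 mod 2 = 1
  c[21] = d·G[:,21] = (01101011011101111010011100)·(00000000000000001000000000) mod 2 = 0+0+0+0+0+0+0+0+0+0+0+0+0+0+0+0+1+0+0+0+0+0+0+0+0+0 mod 2 = 1
  c[22] = d·G[:,22] = (01101011011101111010011100)·(00000000000000000100000000) mod 2 = 0+0+0+0+0+0+0+0+0+0+0+0+0+0+0+0+0+0+0+0+0+0+0+0+0+0 mod 2 = 0
  c[23] = d·G[:,23] = (01101011011101111010011100)·(00000000000000000010000000) mod 2 = 0+0+0+0+0+0+0+0+0+0+0+0+0+0+0+0+0+0+1+0+0+0+0+0+0+0 mod 2 = 1
  c[24] = d·G[:,24] = (01101011011101111010011100)·(00000000000000000001000000) mod 2 = 0+0+0+0+0+0+0+0+0+0+0+0+0+0+0+0+0+0+0+0+0+0+0+0+0+0 mod 2 = 0
  c[25] = d·G[:,25] = (01101011011101111010011100)·(00000000000000000000100000) mod 2 = 0+0+0+0+0+0+0+0+0+0+0+0+0+0+0+0+0+0+0+0+0+0+0+0+0+0 mod 2 = 0
  c[26] = d·G[:,26] = (01101011011101111010011100)·(00000000000000000000010000) mod 2 = 0+0+0+0+0+0+0+0+0+0+0+0+0+0+0+0+0+0+0+0+0+1+0+0+0+0 mod 2 = 1
  c[27] = d·G[:,27] = (01101011011101111010011100)·(00000000000000000000001000) mod 2 = 0+0+0+0+0+0+0+0+0+0+0+0+0+0+0+0+0+0+0+0+0+0+1+0+0+0 mod 2 = 1
  c[28] = d·G[:,28] = (01101011011101111010011100)·(00000000000000000000000100) mod 2 = 0+0+0+0+0+0+0+0+0+0+0+0+0+0+0+0+0+0+0+0+0+0+0+1+0+0 mod 2 = 1
  c[29] = d·G[:,29] = (01101011011101111010011100)·(00000000000000000000000010) mod 2 = 0+0+0+0+0+0+0+0+0+0+0+0+0+0+0+0+0+0+0+0+0+0+0+0+0+0 mod 2 = 0
  c[30] = d·G[:,30] = (01101011011101111010011100)·(00000000000000000000000001) mod 2 = 0+0+0+0+0+0+0+0+0+0+0+0+0+0+0+0+0+0+0+0+0+0+0+0+0+0 mod 2 = 0
Codeword = 1100110110110111101111010011100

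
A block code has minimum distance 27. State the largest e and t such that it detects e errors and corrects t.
(a) Detection requires d_min ≥ e+1, so e ≤ d_min − 1 = 26.
(b) Correction requires d_min ≥ 2t+1, so t ≤ ⌊(d_min − 1)/2⌋ = ⌊26/2⌋ = 13.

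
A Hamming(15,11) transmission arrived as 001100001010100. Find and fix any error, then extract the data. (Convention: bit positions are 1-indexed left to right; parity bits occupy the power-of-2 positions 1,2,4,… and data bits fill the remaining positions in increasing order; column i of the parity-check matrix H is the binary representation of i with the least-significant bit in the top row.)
Syndrome s = H · r^T (mod 2), r = 001100001010100:
  s[0] = (101010101010101)·(001100001010100) mod 2 = 0+0+1+0+0+0+0+0+1+0+1+0+1+0+0 mod 2 = 0
  s[1] = (011001100110011)·(001100001010100) mod 2 = 0+0+1+0+0+0+0+0+0+0+1+0+0+0+0 mod 2 = 0
  s[2] = (000111100001111)·(001100001010100) mod 2 = 0+0+0+1+0+0+0+0+0+0+0+0+1+0+0 mod 2 = 0
  s[3] = (000000011111111)·(001100001010100) mod 2 = 0+0+0+0+0+0+0+0+1+0+1+0+1+0+0 mod 2 = 1
Syndrome = 0001
Column 8 of H equals this syndrome → error at bit 8 (1-indexed).
Flip bit 8: 001100001010100 → 001100011010100
Extract data bits at positions {3,5,6,7,9,10,11,12,13,14,15}: 10001010100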